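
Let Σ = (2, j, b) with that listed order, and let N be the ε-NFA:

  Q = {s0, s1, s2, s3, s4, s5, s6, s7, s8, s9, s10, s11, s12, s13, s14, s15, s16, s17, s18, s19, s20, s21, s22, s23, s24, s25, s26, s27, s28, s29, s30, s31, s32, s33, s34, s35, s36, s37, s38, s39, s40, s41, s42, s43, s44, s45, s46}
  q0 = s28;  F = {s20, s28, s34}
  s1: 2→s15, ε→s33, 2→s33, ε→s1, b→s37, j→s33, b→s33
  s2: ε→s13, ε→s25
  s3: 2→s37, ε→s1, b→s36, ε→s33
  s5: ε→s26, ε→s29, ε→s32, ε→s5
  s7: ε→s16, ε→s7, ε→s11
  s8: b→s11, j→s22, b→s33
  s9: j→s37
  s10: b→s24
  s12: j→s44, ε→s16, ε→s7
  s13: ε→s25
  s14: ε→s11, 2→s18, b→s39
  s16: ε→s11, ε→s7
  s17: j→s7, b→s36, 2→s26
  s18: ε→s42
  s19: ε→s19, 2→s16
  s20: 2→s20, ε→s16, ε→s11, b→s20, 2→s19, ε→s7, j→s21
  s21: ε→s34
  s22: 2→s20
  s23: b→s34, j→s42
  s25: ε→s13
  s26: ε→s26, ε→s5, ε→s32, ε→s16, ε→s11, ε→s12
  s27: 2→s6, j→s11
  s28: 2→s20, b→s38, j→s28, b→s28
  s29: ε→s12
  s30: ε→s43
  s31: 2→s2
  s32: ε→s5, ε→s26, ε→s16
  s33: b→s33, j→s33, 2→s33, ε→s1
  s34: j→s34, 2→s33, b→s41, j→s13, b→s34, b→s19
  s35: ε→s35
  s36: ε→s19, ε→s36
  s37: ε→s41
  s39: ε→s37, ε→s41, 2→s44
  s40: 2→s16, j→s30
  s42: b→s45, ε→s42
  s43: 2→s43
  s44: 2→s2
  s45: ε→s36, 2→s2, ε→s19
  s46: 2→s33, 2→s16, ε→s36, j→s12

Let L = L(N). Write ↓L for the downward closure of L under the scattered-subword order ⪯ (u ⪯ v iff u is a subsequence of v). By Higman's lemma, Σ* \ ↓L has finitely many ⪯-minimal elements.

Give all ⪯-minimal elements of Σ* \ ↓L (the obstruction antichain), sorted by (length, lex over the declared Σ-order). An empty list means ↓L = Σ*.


Antichain: [2j2].

|Q|=47, |F|=3, |δ|=100 (48 ε).
min D↑ (4 st, q0=0, F={3}): 0:2→1,j→0,b→0 1:2→1,j→2,b→1 2:2→3,j→2,b→2 3:2→3,j→3,b→3 (ε-aug+det+¬).
'2j2': N↓-sim [16, 14, 13, 8] end={s1,s11,s15,s16,s33,s37,s41,s7} ∉↓L; 3/3 del acc.
1 obstructions.


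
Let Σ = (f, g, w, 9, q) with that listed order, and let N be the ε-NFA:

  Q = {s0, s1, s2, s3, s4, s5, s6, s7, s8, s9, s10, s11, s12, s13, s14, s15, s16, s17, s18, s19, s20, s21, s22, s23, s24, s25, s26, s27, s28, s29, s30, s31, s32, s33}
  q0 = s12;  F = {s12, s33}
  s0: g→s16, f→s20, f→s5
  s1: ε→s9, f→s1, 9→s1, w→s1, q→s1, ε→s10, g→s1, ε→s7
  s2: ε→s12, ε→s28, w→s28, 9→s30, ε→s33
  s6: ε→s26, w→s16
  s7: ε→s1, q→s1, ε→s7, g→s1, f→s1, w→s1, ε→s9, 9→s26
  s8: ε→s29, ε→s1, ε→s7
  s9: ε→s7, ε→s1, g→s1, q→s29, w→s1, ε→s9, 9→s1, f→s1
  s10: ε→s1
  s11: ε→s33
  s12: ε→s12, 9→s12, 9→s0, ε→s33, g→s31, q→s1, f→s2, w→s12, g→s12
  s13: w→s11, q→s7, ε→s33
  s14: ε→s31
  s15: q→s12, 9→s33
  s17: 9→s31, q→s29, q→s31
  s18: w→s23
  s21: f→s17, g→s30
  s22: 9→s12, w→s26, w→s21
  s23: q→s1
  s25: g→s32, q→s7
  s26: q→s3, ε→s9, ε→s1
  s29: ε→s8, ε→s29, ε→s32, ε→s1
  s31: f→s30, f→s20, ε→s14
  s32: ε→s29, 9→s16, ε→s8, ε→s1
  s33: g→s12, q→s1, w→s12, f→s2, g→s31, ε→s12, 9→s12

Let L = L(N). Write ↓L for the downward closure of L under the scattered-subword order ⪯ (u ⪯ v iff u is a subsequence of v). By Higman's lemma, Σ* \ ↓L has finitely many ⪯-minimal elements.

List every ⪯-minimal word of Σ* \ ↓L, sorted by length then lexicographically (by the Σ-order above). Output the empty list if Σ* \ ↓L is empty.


Antichain: [q].

|Q|=34, |F|=2, |δ|=87 (33 ε).
min D↑ (2 st, q0=0, F={1}): 0:f→0,g→0,w→0,9→0,q→1 1:f→1,g→1,w→1,9→1,q→1.
'q': N↓-sim [20, 10] end={s1,s10,s16,s26,s29,s3,s32,s7,s8,s9} ∉↓L; 1/1 single-dels accept.
1 words, ⪯-incomp.


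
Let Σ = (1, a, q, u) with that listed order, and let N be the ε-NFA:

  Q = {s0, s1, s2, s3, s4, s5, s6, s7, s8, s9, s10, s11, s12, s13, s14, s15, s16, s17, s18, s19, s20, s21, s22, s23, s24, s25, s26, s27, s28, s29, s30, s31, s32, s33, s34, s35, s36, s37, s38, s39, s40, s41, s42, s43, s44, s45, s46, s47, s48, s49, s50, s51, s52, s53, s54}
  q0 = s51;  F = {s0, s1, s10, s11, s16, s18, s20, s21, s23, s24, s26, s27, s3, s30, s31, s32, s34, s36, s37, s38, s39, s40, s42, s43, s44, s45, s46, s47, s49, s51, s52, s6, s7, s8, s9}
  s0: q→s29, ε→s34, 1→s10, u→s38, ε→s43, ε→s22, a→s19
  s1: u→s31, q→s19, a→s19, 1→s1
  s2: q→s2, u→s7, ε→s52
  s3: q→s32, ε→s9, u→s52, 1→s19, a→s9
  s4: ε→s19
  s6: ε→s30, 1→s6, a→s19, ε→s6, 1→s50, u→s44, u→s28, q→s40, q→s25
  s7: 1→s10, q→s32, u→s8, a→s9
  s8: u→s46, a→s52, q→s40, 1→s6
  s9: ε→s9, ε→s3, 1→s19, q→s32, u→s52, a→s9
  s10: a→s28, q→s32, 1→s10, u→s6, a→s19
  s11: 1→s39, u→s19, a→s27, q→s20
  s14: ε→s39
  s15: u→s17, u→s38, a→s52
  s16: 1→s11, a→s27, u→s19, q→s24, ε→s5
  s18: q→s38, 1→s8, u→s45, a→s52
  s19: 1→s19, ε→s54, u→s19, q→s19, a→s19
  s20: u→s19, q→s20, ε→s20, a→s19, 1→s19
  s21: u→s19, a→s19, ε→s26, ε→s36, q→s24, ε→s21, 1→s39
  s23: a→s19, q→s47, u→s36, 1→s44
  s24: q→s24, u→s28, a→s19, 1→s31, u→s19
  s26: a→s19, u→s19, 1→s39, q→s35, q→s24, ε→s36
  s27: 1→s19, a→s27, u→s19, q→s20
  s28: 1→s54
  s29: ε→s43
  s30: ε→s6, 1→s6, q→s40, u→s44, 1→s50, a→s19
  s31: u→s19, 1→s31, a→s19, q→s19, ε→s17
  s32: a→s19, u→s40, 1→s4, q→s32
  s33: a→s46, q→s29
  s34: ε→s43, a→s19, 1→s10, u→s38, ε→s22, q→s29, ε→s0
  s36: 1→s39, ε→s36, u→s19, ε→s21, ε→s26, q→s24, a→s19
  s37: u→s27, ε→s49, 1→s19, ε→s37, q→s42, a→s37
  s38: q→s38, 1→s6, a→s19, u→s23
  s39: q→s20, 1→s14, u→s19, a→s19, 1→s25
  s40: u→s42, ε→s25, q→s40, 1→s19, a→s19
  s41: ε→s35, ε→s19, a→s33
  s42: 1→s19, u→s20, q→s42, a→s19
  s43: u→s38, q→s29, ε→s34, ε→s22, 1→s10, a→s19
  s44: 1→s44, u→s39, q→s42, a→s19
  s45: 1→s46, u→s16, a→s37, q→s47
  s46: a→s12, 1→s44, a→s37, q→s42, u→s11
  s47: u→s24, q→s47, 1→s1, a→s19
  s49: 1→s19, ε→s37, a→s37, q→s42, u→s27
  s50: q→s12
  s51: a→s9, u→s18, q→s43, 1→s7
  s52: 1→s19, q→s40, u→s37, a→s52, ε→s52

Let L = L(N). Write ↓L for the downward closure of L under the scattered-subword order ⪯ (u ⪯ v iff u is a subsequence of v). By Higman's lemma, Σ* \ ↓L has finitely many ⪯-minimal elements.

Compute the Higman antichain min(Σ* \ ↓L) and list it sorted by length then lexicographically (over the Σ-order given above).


|Q|=55, |F|=35, |δ|=199 (36 ε).
min D↑ (29 st, q0=0, F={8}): 0:1→1,a→2,q→3,u→4 1:1→5,a→2,q→6,u→7 2:1→8,a→2,q→6,u→9 3:1→5,a→8,q→3,u→10 4:1→7,a→9,q→10,u→11 5:1→5,a→8,q→6,u→12 6:1→8,a→8,q→6,u→13 7:1→12,a→9,q→13,u→14 8:1→8,a→8,q→8,u→8 9:1→8,a→9,q→13,u→15 10:1→12,a→8,q→10,u→16 11:1→14,a→15,q→17,u→18 12:1→12,a→8,q→13,u→19 13:1→8,a→8,q→13,u→20 14:1→19,a→15,q→20,u→21 15:1→8,a→15,q→20,u→22 16:1→19,a→8,q→17,u→23 17:1→24,a→8,q→17,u→25 18:1→21,a→22,q→25,u→8 19:1→19,a→8,q→20,u→26 20:1→8,a→8,q→20,u→27 21:1→26,a→22,q→27,u→8 22:1→8,a→22,q→27,u→8 23:1→26,a→8,q→25,u→8 24:1→24,a→8,q→8,u→28 25:1→28,a→8,q→25,u→8 26:1→26,a→8,q→27,u→8 27:1→8,a→8,q→27,u→8 28:1→28,a→8,q→8,u→8 [Hopcroft].
'a1': N↓-sim [48, 16, 3] end={s19,s4,s54} — reject; 2/2 del acc.
'qa': |S_i|=[48, 33, 3] end={s19,s28,s54} ∉↓L; 2/2 single-dels accept.
'11a': |S_i|=[48, 30, 20, 3] end={s19,s28,s54} ∉↓L; 3/3 deletions ∈↓L.
'1q1': |S_i|=[48, 30, 9, 3] end={s19,s4,s54} — reject; 3/3 deletions ∈↓L.
'uuuu': N↓-sim [48, 36, 28, 18, 3] end={s19,s28,s54} — reject; 4/4 single-dels accept.
'uuq1q': N↓-sim [48, 36, 28, 11, 5, 2] end={s19,s54} ∉↓L; 5/5 del acc.
6 minimals (antichain).

Antichain: [a1, qa, 11a, 1q1, uuuu, uuq1q].


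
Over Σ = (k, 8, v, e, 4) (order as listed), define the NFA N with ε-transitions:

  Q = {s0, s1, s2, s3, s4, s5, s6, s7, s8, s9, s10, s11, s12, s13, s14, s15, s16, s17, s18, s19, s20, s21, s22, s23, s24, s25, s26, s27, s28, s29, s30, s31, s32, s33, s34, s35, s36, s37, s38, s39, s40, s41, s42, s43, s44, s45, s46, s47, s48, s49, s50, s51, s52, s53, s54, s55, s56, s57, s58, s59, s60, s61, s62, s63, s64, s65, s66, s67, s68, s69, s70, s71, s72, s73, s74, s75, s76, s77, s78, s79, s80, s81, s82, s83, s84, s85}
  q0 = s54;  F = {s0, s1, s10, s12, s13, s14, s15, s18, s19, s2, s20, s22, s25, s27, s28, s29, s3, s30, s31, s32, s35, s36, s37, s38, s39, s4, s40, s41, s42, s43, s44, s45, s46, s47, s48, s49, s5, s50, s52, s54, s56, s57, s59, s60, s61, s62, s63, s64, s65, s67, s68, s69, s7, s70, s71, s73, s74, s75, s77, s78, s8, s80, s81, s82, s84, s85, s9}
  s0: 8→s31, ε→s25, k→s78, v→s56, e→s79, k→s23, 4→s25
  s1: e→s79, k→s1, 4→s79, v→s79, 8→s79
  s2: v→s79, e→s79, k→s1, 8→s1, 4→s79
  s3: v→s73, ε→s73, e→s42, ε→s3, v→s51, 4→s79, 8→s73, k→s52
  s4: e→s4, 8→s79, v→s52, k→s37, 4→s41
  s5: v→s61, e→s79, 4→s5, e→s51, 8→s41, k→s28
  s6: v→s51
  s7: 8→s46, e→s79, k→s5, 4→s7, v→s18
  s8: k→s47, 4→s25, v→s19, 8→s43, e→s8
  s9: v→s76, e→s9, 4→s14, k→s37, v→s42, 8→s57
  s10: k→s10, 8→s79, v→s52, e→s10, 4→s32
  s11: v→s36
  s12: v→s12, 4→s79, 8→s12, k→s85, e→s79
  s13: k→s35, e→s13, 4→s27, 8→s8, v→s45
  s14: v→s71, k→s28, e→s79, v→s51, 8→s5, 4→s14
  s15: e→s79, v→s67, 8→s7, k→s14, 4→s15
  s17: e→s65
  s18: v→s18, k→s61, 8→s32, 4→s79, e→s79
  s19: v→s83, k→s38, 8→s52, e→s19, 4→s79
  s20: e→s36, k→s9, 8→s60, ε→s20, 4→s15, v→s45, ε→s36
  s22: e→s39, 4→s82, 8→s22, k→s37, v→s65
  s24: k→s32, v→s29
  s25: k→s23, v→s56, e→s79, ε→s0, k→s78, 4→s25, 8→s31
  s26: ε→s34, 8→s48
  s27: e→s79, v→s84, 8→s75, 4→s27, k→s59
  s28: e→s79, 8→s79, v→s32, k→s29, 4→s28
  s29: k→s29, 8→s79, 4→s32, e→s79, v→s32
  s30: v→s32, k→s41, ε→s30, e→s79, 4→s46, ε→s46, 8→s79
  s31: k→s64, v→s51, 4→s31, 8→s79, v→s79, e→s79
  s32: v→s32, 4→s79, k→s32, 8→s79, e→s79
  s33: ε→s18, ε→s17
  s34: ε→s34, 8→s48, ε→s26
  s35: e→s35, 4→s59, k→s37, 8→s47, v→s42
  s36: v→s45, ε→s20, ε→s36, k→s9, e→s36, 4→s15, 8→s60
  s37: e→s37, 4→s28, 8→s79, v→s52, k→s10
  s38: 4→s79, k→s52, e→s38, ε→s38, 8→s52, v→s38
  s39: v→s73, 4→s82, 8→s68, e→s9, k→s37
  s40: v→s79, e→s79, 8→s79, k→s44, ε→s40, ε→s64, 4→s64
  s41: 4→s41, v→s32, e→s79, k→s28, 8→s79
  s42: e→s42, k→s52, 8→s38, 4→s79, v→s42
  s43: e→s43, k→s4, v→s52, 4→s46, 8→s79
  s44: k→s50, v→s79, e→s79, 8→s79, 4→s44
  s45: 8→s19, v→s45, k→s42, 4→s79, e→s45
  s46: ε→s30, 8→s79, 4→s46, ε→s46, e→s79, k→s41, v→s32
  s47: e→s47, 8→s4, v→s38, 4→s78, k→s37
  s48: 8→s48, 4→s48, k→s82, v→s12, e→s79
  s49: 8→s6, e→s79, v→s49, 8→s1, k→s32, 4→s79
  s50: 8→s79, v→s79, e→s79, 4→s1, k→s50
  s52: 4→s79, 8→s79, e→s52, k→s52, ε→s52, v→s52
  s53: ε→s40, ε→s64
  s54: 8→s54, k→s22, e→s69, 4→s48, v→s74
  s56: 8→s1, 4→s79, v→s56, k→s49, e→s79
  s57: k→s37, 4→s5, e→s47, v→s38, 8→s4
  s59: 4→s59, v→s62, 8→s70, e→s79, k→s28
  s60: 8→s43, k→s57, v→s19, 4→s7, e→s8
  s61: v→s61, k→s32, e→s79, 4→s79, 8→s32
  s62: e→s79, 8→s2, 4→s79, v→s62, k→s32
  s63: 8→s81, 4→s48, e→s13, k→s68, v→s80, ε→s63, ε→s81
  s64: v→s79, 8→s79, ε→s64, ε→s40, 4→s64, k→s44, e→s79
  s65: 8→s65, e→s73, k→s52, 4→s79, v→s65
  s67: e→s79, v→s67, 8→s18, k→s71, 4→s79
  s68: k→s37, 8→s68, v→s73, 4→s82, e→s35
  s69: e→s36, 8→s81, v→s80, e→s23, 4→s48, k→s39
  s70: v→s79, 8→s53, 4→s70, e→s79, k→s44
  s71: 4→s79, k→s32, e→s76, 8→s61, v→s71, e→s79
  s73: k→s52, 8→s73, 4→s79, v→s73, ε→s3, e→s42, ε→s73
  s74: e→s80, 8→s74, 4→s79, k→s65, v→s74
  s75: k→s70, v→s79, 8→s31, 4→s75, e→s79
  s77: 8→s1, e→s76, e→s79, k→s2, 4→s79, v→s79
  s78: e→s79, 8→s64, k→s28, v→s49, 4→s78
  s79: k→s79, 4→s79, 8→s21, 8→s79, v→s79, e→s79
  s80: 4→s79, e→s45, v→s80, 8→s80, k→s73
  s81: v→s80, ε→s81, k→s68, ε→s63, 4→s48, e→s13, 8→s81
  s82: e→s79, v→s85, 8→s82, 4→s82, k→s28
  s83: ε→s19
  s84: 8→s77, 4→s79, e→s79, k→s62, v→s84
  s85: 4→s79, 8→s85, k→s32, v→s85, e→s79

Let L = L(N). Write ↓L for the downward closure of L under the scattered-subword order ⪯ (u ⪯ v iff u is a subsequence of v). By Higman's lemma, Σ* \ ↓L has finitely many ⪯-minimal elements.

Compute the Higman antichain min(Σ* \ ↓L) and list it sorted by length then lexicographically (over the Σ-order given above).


|Q|=86, |F|=67, |δ|=391 (32 ε).
min D↑ (62 st, q0=0, F={10}): 0:k→1,8→0,v→2,e→3,4→4 1:k→5,8→1,v→6,e→7,4→8 2:k→6,8→2,v→2,e→9,4→10 3:k→7,8→11,v→9,e→12,4→4 4:k→8,8→4,v→13,e→10,4→4 5:k→14,8→10,v→15,e→5,4→16 6:k→15,8→6,v→6,e→17,4→10 7:k→5,8→18,v→17,e→19,4→8 8:k→16,8→8,v→20,e→10,4→8 9:k→17,8→9,v→9,e→21,4→10 10:k→10,8→10,v→10,e→10,4→10 11:k→18,8→11,v→9,e→22,4→4 12:k→19,8→23,v→21,e→12,4→24 13:k→20,8→13,v→13,e→10,4→10 14:k→14,8→10,v→15,e→14,4→25 15:k→15,8→10,v→15,e→15,4→10 16:k→26,8→10,v→25,e→10,4→16 17:k→15,8→17,v→17,e→27,4→10 18:k→5,8→18,v→17,e→28,4→8 19:k→5,8→29,v→27,e→19,4→30 20:k→25,8→20,v→20,e→10,4→10 21:k→27,8→31,v→21,e→21,4→10 22:k→28,8→32,v→21,e→22,4→33 23:k→29,8→34,v→31,e→32,4→35 24:k→30,8→35,v→36,e→10,4→24 25:k→25,8→10,v→25,e→10,4→10 26:k→26,8→10,v→25,e→10,4→25 27:k→15,8→37,v→27,e→27,4→10 28:k→5,8→38,v→27,e→28,4→39 29:k→5,8→40,v→37,e→38,4→41 30:k→16,8→41,v→42,e→10,4→30 31:k→37,8→15,v→31,e→31,4→10 32:k→38,8→34,v→31,e→32,4→43 33:k→39,8→44,v→45,e→10,4→33 34:k→40,8→10,v→15,e→34,4→46 35:k→41,8→46,v→47,e→10,4→35 36:k→42,8→47,v→36,e→10,4→10 37:k→15,8→15,v→37,e→37,4→10 38:k→5,8→40,v→37,e→38,4→48 39:k→16,8→49,v→50,e→10,4→39 40:k→5,8→10,v→15,e→40,4→51 41:k→16,8→51,v→52,e→10,4→41 42:k→25,8→52,v→42,e→10,4→10 43:k→48,8→53,v→54,e→10,4→43 44:k→49,8→53,v→10,e→10,4→44 45:k→50,8→55,v→45,e→10,4→10 46:k→51,8→10,v→25,e→10,4→46 47:k→52,8→25,v→47,e→10,4→10 48:k→16,8→56,v→57,e→10,4→48 49:k→58,8→56,v→10,e→10,4→49 50:k→25,8→59,v→50,e→10,4→10 51:k→16,8→10,v→25,e→10,4→51 52:k→25,8→25,v→52,e→10,4→10 53:k→56,8→10,v→10,e→10,4→53 54:k→57,8→60,v→54,e→10,4→10 55:k→59,8→60,v→10,e→10,4→10 56:k→58,8→10,v→10,e→10,4→56 57:k→25,8→60,v→57,e→10,4→10 58:k→61,8→10,v→10,e→10,4→58 59:k→60,8→60,v→10,e→10,4→10 60:k→60,8→10,v→10,e→10,4→10 61:k→61,8→10,v→10,e→10,4→60 [Hopcroft].
'v4': N↓-sim [75, 30, 2] end={s21,s79} — reject; 2/2 del acc.
'4e': N↓-sim [75, 44, 4] end={s21,s51,s76,s79} rej; 2/2 single-dels accept.
'kk8': run [75, 44, 11, 2] end={s21,s79} ∉↓L; 3/3 single-dels accept.
'kkk44': N↓-sim [75, 44, 11, 8, 4, 2] end={s21,s79} rej; 5/5 del acc.
'ee888': N↓-sim [75, 71, 59, 44, 22, 2] end={s21,s79} rej; 5/5 single-dels accept.
'e8e48v': run [75, 71, 62, 46, 32, 16, 3] end={s21,s51,s79} rej; 6/6 single-dels accept.
6 obstructions.

min(Σ*\↓L) = [v4, 4e, kk8, kkk44, ee888, e8e48v].


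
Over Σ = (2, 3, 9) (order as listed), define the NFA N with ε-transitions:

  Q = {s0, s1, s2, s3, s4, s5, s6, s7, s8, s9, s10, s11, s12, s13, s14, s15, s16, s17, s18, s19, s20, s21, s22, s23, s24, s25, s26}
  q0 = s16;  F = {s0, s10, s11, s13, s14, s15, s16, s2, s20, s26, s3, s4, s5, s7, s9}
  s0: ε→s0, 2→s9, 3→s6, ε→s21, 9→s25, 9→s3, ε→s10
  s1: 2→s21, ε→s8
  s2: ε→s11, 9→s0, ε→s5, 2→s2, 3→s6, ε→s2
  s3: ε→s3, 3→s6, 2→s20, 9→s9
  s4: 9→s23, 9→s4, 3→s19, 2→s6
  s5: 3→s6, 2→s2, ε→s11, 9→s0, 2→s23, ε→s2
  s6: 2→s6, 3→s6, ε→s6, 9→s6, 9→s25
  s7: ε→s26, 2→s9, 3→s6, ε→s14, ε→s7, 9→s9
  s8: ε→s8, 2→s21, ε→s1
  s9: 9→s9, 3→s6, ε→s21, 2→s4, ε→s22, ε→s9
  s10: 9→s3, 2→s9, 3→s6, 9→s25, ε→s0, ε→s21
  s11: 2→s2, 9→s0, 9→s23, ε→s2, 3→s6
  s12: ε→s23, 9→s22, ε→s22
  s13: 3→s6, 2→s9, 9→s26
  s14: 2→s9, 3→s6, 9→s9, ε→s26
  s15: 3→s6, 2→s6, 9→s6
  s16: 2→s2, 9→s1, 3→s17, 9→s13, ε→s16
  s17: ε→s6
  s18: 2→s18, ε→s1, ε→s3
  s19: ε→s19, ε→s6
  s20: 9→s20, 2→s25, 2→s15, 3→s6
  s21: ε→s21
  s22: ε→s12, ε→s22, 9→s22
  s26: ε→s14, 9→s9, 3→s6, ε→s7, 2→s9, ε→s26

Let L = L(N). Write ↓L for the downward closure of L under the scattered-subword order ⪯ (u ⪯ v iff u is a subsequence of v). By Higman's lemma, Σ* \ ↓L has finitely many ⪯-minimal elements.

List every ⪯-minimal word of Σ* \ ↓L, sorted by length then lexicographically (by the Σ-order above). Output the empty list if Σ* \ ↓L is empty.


|Q|=27, |F|=15, |δ|=98 (37 ε).
min D↑ (11 st, q0=0, F={2}): 0:2→1,3→2,9→3 1:2→1,3→2,9→4 2:2→2,3→2,9→2 3:2→5,3→2,9→6 4:2→5,3→2,9→7 5:2→8,3→2,9→5 6:2→5,3→2,9→5 7:2→9,3→2,9→5 8:2→2,3→2,9→8 9:2→10,3→2,9→9 10:2→2,3→2,9→2.
'3': run [25, 4] end={s17,s19,s25,s6} rej; 1/1 single-dels accept.
'9222': N↓-sim [25, 20, 11, 6, 2] end={s25,s6} — reject; 4/4 single-dels accept.
'99922': run [25, 20, 15, 11, 6, 2] end={s25,s6} rej; 5/5 del acc.
'299229': N↓-sim [25, 17, 14, 12, 7, 3, 2] end={s25,s6} rej; 6/6 single-dels accept.
4 words, ⪯-incomp.

min(Σ*\↓L) = [3, 9222, 99922, 299229].


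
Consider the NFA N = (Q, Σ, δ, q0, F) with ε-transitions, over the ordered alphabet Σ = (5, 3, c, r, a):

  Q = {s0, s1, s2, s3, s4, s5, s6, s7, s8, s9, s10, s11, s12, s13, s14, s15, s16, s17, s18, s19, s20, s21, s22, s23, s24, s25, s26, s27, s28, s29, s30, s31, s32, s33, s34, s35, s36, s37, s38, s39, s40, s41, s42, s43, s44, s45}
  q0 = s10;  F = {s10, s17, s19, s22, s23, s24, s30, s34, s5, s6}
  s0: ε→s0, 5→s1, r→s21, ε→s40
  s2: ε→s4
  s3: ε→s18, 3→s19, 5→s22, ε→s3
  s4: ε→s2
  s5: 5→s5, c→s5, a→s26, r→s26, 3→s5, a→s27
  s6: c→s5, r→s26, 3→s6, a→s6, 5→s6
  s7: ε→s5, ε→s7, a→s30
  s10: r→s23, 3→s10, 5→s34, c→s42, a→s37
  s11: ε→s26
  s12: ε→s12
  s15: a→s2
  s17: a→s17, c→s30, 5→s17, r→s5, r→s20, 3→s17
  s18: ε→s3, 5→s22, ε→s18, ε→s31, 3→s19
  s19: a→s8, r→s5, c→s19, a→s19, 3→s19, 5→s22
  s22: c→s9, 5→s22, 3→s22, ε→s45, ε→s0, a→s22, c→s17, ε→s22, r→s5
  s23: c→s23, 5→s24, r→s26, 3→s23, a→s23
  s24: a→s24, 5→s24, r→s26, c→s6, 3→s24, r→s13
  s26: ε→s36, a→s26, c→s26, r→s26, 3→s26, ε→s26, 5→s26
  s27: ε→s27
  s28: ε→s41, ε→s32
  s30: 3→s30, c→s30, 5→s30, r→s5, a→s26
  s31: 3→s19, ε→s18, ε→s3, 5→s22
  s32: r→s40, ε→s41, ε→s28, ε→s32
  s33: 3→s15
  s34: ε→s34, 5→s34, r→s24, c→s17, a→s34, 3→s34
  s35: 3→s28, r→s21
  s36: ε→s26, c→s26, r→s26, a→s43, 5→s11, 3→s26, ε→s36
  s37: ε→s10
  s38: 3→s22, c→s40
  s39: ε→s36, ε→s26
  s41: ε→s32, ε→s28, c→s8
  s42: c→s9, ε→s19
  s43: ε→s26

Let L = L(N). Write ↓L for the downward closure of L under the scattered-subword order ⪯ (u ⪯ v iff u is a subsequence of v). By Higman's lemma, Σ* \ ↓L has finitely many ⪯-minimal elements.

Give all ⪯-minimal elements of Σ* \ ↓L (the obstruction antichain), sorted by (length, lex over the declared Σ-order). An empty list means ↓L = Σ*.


|Q|=46, |F|=10, |δ|=119 (36 ε).
min D↑ (11 st, q0=0, F={8}): 0:5→1,3→0,c→2,r→3,a→0 1:5→1,3→1,c→4,r→5,a→1 2:5→6,3→2,c→2,r→7,a→2 3:5→5,3→3,c→3,r→8,a→3 4:5→4,3→4,c→9,r→7,a→4 5:5→5,3→5,c→10,r→8,a→5 6:5→6,3→6,c→4,r→7,a→6 7:5→7,3→7,c→7,r→8,a→8 8:5→8,3→8,c→8,r→8,a→8 9:5→9,3→9,c→9,r→7,a→8 10:5→10,3→10,c→7,r→8,a→10 (ε-aug+det+¬).
'rr': N↓-sim [26, 12, 5] end={s11,s13,s26,s36,s43} rej; 2/2 single-dels accept.
'cra': |S_i|=[26, 23, 9, 5] end={s11,s26,s27,s36,s43} — reject; 3/3 single-dels accept.
'5cca': run [26, 20, 11, 7, 5] end={s11,s26,s27,s36,s43} — reject; 4/4 single-dels accept.
3 words, ⪯-incomp.

A = [rr, cra, 5cca].


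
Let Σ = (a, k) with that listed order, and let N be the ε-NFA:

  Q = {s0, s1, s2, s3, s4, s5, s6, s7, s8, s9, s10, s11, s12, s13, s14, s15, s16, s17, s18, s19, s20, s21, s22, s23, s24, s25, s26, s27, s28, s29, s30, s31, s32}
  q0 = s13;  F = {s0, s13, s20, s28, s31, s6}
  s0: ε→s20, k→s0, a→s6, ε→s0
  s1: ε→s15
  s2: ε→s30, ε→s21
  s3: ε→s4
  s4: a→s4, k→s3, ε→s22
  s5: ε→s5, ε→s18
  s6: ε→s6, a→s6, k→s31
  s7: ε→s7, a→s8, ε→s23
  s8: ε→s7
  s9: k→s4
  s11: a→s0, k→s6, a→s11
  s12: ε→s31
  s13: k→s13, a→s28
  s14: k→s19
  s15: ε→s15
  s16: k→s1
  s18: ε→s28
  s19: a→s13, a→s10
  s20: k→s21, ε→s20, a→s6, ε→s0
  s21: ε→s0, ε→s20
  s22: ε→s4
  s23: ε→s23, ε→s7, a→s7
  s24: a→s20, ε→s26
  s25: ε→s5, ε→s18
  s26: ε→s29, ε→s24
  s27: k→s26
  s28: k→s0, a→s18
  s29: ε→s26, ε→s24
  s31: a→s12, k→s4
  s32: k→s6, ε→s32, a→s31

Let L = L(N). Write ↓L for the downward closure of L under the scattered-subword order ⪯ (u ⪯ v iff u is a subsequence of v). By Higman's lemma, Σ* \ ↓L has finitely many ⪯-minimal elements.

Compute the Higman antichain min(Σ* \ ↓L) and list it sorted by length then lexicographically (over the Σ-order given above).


|Q|=33, |F|=6, |δ|=59 (31 ε).
min D↑ (6 st, q0=0, F={5}): 0:a→1,k→0 1:a→1,k→2 2:a→3,k→2 3:a→3,k→4 4:a→4,k→5 5:a→5,k→5.
'akakk': run [12, 11, 9, 6, 5, 3] end={s22,s3,s4} — reject; 5/5 single-dels accept.
1 minimals (antichain).

A = [akakk].


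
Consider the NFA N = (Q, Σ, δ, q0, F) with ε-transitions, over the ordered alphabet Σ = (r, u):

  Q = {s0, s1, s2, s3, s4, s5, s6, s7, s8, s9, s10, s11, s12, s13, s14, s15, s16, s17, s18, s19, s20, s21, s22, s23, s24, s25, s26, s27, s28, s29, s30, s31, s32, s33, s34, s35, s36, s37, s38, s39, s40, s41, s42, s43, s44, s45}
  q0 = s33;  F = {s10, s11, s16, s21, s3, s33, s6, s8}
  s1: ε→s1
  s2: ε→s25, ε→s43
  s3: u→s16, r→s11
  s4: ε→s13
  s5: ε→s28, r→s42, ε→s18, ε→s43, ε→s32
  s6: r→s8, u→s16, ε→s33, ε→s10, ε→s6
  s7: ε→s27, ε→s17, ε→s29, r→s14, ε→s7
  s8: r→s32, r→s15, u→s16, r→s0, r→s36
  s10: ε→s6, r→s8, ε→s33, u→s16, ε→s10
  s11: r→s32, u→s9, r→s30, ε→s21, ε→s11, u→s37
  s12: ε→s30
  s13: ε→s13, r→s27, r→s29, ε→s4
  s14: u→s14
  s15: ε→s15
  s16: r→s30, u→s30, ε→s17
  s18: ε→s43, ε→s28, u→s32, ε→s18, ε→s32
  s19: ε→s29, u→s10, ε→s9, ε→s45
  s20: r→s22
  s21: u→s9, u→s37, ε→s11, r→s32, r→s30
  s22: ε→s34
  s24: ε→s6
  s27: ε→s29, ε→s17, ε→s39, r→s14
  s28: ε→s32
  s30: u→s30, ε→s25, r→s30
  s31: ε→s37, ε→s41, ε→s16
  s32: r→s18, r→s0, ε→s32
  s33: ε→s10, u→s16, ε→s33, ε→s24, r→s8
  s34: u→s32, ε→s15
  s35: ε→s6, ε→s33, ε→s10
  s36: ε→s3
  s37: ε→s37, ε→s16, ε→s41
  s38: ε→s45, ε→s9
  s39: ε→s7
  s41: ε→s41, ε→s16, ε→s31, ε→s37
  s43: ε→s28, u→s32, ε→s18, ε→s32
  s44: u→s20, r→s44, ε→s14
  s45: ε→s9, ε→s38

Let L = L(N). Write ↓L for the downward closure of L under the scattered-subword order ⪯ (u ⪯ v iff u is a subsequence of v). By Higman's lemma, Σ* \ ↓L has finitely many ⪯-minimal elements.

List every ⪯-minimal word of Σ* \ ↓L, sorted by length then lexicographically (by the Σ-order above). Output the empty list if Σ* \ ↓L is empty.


A = [ur, uu, rrrr].

|Q|=46, |F|=8, |δ|=108 (68 ε).
min D↑ (6 st, q0=0, F={4}): 0:r→1,u→2 1:r→3,u→2 2:r→4,u→4 3:r→5,u→2 4:r→4,u→4 5:r→4,u→2 (ε-aug+det+¬).
'ur': |S_i|=[23, 13, 7] end={s0,s18,s25,s28,s30,s32,s43} rej; 2/2 single-dels accept.
'uu': N↓-sim [23, 13, 7] end={s0,s18,s25,s28,s30,s32,s43} ∉↓L; 2/2 single-dels accept.
'rrrr': run [23, 19, 18, 15, 7] end={s0,s18,s25,s28,s30,s32,s43} ∉↓L; 4/4 single-dels accept.
3 minimals (antichain).


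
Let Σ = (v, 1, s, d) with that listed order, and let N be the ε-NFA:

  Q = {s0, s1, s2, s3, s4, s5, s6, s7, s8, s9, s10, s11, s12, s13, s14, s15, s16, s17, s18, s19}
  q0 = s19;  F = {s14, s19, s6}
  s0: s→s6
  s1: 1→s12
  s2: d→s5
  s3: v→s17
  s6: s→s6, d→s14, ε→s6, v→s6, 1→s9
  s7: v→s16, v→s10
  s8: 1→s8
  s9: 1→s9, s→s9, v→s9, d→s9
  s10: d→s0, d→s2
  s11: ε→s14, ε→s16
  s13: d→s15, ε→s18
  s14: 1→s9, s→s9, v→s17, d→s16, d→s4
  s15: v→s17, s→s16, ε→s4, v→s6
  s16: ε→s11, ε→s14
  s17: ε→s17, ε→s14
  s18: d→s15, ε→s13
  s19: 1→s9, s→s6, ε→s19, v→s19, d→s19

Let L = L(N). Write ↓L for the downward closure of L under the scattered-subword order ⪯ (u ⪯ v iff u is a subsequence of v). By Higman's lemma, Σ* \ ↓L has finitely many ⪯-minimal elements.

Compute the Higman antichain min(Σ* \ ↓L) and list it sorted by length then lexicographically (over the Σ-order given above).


|Q|=20, |F|=3, |δ|=42 (11 ε).
min D↑ (4 st, q0=0, F={1}): 0:v→0,1→1,s→2,d→0 1:v→1,1→1,s→1,d→1 2:v→2,1→1,s→2,d→3 3:v→3,1→1,s→1,d→3 [Hopcroft].
'1': run [8, 1] end={s9} rej; 1/1 single-dels accept.
'sds': run [8, 7, 6, 1] end={s9} ∉↓L; 3/3 deletions ∈↓L.
2 words, ⪯-incomp.

min(Σ*\↓L) = [1, sds].


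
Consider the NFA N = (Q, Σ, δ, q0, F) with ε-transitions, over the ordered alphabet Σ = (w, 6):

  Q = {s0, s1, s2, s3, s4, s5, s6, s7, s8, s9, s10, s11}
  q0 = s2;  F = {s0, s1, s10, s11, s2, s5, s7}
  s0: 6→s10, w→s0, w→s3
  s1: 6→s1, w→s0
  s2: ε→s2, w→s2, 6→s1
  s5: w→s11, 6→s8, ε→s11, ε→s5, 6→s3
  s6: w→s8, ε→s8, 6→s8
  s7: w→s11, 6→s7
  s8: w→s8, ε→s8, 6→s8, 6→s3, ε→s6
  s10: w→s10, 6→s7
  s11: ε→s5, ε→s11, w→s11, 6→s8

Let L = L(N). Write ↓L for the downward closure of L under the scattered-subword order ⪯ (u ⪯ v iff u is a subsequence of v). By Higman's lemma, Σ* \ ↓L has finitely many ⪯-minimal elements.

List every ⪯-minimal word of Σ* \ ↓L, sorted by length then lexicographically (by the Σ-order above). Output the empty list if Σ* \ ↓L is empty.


|Q|=12, |F|=7, |δ|=29 (8 ε).
min D↑ (7 st, q0=0, F={6}): 0:w→0,6→1 1:w→2,6→1 2:w→2,6→3 3:w→3,6→4 4:w→5,6→4 5:w→5,6→6 6:w→6,6→6 (ε-aug+det+¬).
'6w66w6': N↓-sim [10, 9, 8, 7, 6, 5, 3] end={s3,s6,s8} — reject; 6/6 deletions ∈↓L.
1 minimals (antichain).

Antichain: [6w66w6].


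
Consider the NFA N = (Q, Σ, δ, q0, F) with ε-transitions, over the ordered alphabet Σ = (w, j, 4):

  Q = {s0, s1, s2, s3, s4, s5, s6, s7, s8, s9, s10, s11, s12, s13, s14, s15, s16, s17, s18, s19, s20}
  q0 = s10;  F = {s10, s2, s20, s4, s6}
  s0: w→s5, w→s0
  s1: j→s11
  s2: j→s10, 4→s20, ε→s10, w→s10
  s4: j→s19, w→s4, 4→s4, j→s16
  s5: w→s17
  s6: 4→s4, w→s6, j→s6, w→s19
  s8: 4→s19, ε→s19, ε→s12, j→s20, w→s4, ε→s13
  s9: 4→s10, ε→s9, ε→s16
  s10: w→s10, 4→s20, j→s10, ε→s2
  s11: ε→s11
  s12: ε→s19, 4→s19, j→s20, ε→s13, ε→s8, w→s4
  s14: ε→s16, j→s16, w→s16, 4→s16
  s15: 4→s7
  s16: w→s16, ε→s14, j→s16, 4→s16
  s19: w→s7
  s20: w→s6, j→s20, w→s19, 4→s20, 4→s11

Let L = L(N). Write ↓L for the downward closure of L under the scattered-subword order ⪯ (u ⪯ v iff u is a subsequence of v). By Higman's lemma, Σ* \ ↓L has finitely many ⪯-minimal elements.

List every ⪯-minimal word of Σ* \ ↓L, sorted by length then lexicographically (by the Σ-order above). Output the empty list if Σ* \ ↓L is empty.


Antichain: [4w4j].

|Q|=21, |F|=5, |δ|=51 (13 ε).
min D↑ (5 st, q0=0, F={4}): 0:w→0,j→0,4→1 1:w→2,j→1,4→1 2:w→2,j→2,4→3 3:w→3,j→4,4→3 4:w→4,j→4,4→4 (ε-aug+det+¬).
'4w4j': run [10, 8, 6, 5, 4] end={s14,s16,s19,s7} rej; 4/4 deletions ∈↓L.
1 minimals (antichain).


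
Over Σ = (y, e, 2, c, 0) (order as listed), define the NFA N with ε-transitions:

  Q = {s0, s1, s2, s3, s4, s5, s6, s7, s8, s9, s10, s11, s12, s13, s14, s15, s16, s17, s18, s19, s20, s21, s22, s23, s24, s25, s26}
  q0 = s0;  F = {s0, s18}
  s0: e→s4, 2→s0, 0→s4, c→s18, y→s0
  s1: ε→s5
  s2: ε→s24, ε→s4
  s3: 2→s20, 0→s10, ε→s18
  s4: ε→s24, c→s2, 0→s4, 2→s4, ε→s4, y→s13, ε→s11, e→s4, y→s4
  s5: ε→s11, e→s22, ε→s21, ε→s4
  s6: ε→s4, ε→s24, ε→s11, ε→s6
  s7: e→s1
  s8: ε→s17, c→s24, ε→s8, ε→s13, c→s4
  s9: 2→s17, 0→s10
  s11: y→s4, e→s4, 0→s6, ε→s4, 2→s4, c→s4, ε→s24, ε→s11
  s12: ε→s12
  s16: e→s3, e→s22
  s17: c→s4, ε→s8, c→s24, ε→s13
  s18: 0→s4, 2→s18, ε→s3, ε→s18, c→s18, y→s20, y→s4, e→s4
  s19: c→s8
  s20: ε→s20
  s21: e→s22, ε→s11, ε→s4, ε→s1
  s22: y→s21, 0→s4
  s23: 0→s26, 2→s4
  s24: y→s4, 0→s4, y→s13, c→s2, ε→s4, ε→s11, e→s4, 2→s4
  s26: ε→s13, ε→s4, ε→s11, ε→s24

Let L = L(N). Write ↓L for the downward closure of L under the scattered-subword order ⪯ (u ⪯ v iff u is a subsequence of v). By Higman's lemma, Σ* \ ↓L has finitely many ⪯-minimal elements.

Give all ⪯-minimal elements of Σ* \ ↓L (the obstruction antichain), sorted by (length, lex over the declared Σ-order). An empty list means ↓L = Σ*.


|Q|=27, |F|=2, |δ|=81 (35 ε).
min D↑ (3 st, q0=0, F={1}): 0:y→0,e→1,2→0,c→2,0→1 1:y→1,e→1,2→1,c→1,0→1 2:y→1,e→1,2→2,c→2,0→1 [Hopcroft].
'e': |S_i|=[11, 6] end={s11,s13,s2,s24,s4,s6} — reject; 1/1 deletions ∈↓L.
'0': |S_i|=[11, 7] end={s10,s11,s13,s2,s24,s4,s6} — reject; 1/1 single-dels accept.
'cy': N↓-sim [11, 10, 7] end={s11,s13,s2,s20,s24,s4,s6} rej; 2/2 single-dels accept.
3 obstructions.

min(Σ*\↓L) = [e, 0, cy].


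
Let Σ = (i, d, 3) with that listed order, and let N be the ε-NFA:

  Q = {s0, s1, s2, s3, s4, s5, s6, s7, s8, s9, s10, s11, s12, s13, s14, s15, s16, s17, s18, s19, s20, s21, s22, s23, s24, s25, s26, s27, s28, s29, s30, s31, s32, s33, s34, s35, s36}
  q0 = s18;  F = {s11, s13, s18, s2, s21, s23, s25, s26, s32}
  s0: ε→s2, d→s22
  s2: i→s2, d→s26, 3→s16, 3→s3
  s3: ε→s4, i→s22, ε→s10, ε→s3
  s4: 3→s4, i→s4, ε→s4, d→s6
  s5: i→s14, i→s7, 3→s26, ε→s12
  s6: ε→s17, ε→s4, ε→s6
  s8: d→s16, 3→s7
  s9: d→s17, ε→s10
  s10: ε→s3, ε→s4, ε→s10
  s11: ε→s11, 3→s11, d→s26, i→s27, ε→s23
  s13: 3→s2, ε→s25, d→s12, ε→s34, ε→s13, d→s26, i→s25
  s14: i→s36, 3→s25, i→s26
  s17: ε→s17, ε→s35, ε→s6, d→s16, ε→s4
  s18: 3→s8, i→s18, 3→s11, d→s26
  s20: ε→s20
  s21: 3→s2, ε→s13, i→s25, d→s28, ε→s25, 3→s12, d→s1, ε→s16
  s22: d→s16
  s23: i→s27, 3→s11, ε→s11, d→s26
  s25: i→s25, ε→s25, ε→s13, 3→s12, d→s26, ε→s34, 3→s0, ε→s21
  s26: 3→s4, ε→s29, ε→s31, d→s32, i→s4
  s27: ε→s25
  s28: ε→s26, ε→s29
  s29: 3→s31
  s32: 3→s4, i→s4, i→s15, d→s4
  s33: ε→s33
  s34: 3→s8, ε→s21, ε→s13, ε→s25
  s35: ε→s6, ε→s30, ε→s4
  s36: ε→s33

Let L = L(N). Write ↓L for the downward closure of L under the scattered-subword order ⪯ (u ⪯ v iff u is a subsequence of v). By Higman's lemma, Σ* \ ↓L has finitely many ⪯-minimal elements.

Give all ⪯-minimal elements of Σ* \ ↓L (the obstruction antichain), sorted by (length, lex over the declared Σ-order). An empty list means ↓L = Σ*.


min(Σ*\↓L) = [di, d3, ddd, 3i33].

|Q|=37, |F|=9, |δ|=96 (44 ε).
min D↑ (7 st, q0=0, F={3}): 0:i→0,d→1,3→2 1:i→3,d→4,3→3 2:i→5,d→1,3→2 3:i→3,d→3,3→3 4:i→3,d→3,3→3 5:i→5,d→1,3→6 6:i→6,d→1,3→3 [Hopcroft].
'di': N↓-sim [29, 15, 7] end={s15,s16,s17,s30,s35,s4,s6} rej; 2/2 del acc.
'd3': N↓-sim [29, 15, 7] end={s16,s17,s30,s31,s35,s4,s6} rej; 2/2 del acc.
'ddd': N↓-sim [29, 15, 8, 6] end={s16,s17,s30,s35,s4,s6} rej; 3/3 del acc.
'3i33': N↓-sim [29, 28, 26, 19, 11] end={s10,s16,s17,s22,s3,s30,s31,s35,s4,s6,s7} rej; 4/4 del acc.
4 words, ⪯-incomp.


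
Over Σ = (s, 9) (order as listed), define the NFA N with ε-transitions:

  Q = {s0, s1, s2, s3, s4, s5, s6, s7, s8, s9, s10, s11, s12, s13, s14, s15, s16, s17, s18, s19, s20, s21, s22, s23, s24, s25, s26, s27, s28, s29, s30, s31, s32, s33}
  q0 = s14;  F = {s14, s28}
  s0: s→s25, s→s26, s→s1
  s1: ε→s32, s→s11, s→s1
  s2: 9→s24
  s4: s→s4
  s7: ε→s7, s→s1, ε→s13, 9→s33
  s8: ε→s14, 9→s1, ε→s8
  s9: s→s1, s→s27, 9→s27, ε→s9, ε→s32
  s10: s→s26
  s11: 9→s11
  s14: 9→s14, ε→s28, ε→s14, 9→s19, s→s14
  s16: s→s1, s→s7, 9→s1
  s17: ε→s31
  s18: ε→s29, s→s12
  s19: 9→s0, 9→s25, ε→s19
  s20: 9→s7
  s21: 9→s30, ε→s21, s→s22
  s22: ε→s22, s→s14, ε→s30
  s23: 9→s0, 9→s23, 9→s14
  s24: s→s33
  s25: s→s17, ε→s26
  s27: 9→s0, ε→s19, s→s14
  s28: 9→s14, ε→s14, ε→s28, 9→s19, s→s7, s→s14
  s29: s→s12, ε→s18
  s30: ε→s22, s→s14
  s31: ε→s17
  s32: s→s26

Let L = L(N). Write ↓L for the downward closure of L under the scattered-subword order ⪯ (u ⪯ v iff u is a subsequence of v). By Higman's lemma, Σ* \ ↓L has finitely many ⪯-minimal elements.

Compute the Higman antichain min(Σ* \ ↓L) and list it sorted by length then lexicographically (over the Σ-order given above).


|Q|=34, |F|=2, |δ|=64 (22 ε).
min D↑ (1 st, q0=0, F={}): 0:s→0,9→0.
L(D↑) = ∅; no obstructions.

A = [].


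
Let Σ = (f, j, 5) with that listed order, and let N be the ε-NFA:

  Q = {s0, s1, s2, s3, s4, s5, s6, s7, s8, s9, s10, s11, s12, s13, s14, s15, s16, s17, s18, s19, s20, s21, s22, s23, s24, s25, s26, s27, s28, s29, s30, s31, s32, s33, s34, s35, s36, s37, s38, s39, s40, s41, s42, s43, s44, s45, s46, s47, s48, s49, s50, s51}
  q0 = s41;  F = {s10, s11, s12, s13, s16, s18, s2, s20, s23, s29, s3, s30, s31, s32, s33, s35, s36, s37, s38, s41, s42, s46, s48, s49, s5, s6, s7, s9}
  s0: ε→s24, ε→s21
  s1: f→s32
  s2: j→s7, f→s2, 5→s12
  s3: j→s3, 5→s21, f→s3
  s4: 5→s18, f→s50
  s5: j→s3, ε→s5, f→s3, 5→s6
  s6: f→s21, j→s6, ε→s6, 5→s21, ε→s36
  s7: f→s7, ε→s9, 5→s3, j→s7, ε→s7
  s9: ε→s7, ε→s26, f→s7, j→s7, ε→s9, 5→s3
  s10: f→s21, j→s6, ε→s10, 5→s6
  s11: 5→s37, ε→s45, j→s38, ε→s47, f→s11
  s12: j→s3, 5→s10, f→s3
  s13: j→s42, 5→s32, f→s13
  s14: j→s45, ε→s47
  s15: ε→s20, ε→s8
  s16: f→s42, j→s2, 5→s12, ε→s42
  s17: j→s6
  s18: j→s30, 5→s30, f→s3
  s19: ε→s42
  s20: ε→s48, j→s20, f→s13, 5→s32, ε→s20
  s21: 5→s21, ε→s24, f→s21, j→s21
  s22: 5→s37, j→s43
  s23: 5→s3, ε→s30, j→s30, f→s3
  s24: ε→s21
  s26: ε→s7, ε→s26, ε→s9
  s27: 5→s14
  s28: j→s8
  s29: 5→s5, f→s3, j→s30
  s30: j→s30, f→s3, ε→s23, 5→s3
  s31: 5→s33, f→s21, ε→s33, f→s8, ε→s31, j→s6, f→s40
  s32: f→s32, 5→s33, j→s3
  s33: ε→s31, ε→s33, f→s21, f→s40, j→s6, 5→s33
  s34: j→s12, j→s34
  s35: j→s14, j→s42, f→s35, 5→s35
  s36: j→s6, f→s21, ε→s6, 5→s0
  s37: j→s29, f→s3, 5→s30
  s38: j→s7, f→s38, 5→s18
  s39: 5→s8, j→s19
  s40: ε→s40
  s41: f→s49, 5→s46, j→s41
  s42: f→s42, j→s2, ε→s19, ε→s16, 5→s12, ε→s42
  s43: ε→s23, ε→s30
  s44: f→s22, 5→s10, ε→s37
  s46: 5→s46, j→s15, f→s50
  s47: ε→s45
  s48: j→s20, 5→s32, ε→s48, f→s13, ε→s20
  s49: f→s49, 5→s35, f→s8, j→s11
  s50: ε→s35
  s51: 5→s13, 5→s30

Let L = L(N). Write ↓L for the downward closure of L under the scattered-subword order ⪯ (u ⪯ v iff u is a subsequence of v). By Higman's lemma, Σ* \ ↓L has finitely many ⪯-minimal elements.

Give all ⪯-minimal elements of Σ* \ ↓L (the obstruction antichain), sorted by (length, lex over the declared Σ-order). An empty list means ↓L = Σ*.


A = [fj5f5, 5j5j5, 5j55f, fjjj55, fj5555].

|Q|=52, |F|=28, |δ|=152 (43 ε).
min D↑ (23 st, q0=0, F={19}): 0:f→1,j→0,5→2 1:f→1,j→3,5→4 2:f→4,j→5,5→2 3:f→3,j→6,5→7 4:f→4,j→8,5→4 5:f→9,j→5,5→10 6:f→6,j→11,5→12 7:f→13,j→14,5→15 8:f→8,j→16,5→17 9:f→9,j→8,5→10 10:f→10,j→13,5→18 11:f→11,j→11,5→13 12:f→13,j→15,5→15 13:f→13,j→13,5→19 14:f→13,j→15,5→20 15:f→13,j→15,5→13 16:f→16,j→11,5→17 17:f→13,j→13,5→21 18:f→19,j→22,5→18 19:f→19,j→19,5→19 20:f→13,j→13,5→22 21:f→19,j→22,5→22 22:f→19,j→22,5→19 [Hopcroft].
'fj5f5': |S_i|=[40, 35, 26, 14, 3, 2] end={s21,s24} rej; 5/5 single-dels accept.
'5j5j5': N↓-sim [40, 36, 31, 14, 6, 3] end={s0,s21,s24} ∉↓L; 5/5 del acc.
'5j55f': |S_i|=[40, 36, 31, 14, 10, 4] end={s21,s24,s40,s8} — reject; 5/5 single-dels accept.
'fjjj55': N↓-sim [40, 35, 26, 19, 11, 4, 2] end={s21,s24} rej; 6/6 single-dels accept.
'fj5555': N↓-sim [40, 35, 26, 14, 10, 6, 3] end={s0,s21,s24} — reject; 6/6 single-dels accept.
5 obstructions.


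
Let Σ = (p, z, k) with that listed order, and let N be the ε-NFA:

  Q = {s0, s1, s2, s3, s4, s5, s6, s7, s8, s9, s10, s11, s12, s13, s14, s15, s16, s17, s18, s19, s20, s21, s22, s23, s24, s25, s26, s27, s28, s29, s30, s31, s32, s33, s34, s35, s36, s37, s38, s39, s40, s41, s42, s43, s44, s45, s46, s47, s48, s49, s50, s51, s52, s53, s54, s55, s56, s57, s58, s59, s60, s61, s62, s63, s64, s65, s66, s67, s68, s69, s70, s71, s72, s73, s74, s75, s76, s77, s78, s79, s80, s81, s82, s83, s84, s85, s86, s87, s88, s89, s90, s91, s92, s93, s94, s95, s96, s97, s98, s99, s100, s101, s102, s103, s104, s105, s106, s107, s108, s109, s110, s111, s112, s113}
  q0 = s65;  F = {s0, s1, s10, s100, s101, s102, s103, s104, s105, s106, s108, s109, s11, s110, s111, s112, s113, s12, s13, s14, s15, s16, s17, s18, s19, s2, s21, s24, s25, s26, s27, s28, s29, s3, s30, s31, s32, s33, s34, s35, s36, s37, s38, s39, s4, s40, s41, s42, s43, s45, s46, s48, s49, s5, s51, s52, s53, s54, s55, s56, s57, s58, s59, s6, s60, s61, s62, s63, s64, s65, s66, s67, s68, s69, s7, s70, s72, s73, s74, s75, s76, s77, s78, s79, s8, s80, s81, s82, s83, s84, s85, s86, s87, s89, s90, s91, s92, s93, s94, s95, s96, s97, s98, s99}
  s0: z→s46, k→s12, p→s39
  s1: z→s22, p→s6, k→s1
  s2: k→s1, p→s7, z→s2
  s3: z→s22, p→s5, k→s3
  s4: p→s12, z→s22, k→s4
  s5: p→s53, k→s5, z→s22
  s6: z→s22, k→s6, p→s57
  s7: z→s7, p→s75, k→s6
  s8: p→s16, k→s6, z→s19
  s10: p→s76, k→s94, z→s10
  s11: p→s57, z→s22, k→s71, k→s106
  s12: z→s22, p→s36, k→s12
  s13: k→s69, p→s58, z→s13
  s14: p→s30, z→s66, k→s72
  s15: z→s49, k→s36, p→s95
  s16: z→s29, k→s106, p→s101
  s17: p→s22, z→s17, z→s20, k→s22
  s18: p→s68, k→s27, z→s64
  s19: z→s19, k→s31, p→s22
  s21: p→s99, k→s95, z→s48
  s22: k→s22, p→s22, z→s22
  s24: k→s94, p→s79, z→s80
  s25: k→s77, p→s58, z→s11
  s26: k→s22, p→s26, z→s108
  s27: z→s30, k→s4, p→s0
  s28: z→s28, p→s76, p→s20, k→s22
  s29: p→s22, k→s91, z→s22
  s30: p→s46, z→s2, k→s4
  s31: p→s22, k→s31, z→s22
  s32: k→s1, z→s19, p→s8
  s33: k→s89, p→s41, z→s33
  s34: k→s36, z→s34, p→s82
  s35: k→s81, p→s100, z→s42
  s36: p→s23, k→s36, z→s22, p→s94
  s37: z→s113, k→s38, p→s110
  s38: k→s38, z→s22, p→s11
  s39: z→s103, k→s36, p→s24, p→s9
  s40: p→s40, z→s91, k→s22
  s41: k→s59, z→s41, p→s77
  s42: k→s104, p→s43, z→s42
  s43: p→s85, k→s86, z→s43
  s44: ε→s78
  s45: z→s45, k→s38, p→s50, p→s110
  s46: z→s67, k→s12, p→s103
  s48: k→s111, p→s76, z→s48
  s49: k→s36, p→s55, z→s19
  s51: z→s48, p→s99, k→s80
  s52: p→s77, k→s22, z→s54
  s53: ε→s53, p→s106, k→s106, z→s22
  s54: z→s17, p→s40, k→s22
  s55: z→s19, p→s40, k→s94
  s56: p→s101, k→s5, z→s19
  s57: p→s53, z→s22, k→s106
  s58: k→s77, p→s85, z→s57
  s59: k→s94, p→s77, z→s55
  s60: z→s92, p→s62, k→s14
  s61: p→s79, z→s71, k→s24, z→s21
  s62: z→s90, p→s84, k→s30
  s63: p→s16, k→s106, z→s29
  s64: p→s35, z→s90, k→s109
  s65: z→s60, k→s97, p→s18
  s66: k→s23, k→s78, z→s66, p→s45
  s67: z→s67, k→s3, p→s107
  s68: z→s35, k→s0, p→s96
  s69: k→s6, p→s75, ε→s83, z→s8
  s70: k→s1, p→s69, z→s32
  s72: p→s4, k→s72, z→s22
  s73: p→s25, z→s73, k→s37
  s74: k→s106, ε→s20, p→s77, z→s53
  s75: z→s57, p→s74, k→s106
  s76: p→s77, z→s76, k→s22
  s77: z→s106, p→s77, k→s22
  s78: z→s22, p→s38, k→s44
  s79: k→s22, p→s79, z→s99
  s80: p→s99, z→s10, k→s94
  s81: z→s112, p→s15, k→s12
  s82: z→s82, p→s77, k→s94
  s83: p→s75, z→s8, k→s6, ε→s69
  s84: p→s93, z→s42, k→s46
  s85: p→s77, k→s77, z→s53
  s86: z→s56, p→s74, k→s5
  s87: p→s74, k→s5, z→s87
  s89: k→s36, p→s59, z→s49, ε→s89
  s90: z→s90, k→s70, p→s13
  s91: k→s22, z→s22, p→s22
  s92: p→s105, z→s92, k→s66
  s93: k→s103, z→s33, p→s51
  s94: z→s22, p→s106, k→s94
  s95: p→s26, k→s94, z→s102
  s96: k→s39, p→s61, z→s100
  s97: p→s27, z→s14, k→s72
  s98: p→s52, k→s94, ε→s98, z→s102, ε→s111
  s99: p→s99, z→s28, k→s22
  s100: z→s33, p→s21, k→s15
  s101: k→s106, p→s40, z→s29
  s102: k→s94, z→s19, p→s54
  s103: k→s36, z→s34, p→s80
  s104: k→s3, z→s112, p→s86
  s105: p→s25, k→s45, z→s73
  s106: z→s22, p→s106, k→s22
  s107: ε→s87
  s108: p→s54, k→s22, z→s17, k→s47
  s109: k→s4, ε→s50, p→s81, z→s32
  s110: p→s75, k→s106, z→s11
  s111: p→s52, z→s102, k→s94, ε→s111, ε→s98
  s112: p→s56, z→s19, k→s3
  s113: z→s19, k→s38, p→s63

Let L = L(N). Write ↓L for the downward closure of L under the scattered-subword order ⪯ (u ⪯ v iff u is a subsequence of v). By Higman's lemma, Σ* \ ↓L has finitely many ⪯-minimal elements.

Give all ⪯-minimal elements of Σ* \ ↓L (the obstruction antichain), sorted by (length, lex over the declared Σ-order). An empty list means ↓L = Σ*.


A = [kkz, pppppk, pzkzzp, zzppzz, zzppkk].

|Q|=114, |F|=104, |δ|=336 (12 ε).
min D↑ (103 st, q0=0, F={21}): 0:p→1,z→2,k→3 1:p→4,z→5,k→6 2:p→7,z→8,k→9 3:p→6,z→9,k→10 4:p→11,z→12,k→13 5:p→12,z→14,k→15 6:p→13,z→16,k→17 7:p→18,z→14,k→16 8:p→19,z→8,k→20 9:p→16,z→20,k→10 10:p→17,z→21,k→10 11:p→22,z→23,k→24 12:p→23,z→25,k→26 13:p→24,z→27,k→28 14:p→29,z→14,k→30 15:p→26,z→31,k→17 16:p→27,z→32,k→17 17:p→28,z→21,k→17 18:p→33,z→25,k→27 19:p→34,z→35,k→36 20:p→36,z→20,k→37 21:p→21,z→21,k→21 22:p→38,z→39,k→40 23:p→39,z→41,k→42 24:p→40,z→43,k→44 25:p→45,z→25,k→46 26:p→42,z→47,k→28 27:p→43,z→48,k→28 28:p→44,z→21,k→28 29:p→49,z→29,k→50 30:p→50,z→31,k→51 31:p→52,z→53,k→51 32:p→54,z→32,k→51 33:p→55,z→41,k→43 34:p→49,z→56,k→57 35:p→34,z→35,k→58 36:p→59,z→36,k→60 37:p→60,z→21,k→37 38:p→38,z→61,k→21 39:p→61,z→62,k→63 40:p→38,z→64,k→65 41:p→66,z→41,k→67 42:p→63,z→68,k→44 43:p→64,z→69,k→44 44:p→65,z→21,k→44 45:p→70,z→45,k→71 46:p→71,z→47,k→72 47:p→73,z→53,k→72 48:p→74,z→48,k→72 49:p→70,z→75,k→57 50:p→76,z→52,k→77 51:p→77,z→21,k→51 52:p→78,z→53,k→77 53:p→21,z→53,k→79 54:p→76,z→54,k→77 55:p→61,z→62,k→64 56:p→75,z→21,k→80 57:p→57,z→80,k→21 58:p→59,z→81,k→60 59:p→76,z→56,k→80 60:p→56,z→21,k→60 61:p→61,z→82,k→21 62:p→83,z→62,k→84 63:p→85,z→86,k→65 64:p→61,z→87,k→65 65:p→80,z→21,k→65 66:p→57,z→66,k→88 67:p→88,z→68,k→44 68:p→89,z→53,k→44 69:p→90,z→69,k→44 70:p→57,z→91,k→57 71:p→92,z→73,k→93 72:p→93,z→21,k→72 73:p→94,z→53,k→93 74:p→92,z→74,k→93 75:p→91,z→21,k→80 76:p→92,z→75,k→80 77:p→75,z→21,k→77 78:p→94,z→95,k→80 79:p→21,z→21,k→79 80:p→80,z→21,k→21 81:p→96,z→53,k→60 82:p→83,z→82,k→21 83:p→57,z→83,k→21 84:p→97,z→86,k→65 85:p→85,z→98,k→21 86:p→99,z→53,k→65 87:p→83,z→87,k→65 88:p→57,z→89,k→65 89:p→100,z→53,k→65 90:p→57,z→90,k→65 91:p→80,z→21,k→80 92:p→57,z→91,k→80 93:p→91,z→21,k→93 94:p→100,z→95,k→80 95:p→21,z→21,k→101 96:p→78,z→95,k→80 97:p→57,z→99,k→21 98:p→99,z→102,k→21 99:p→100,z→102,k→21 100:p→100,z→101,k→21 101:p→21,z→21,k→21 102:p→21,z→102,k→21 [Hopcroft].
'kkz': N↓-sim [113, 86, 22, 1] end={s22} rej; 3/3 del acc.
'pppppk': |S_i|=[113, 104, 86, 63, 42, 16, 2] end={s22,s47} — reject; 6/6 del acc.
'pzkzzp': |S_i|=[113, 104, 89, 58, 35, 7, 1] end={s22} — reject; 6/6 del acc.
'zzppzz': |S_i|=[113, 101, 78, 51, 21, 8, 1] end={s22} rej; 6/6 del acc.
'zzppkk': N↓-sim [113, 101, 78, 51, 21, 5, 1] end={s22} rej; 6/6 del acc.
5 words, ⪯-incomp.
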